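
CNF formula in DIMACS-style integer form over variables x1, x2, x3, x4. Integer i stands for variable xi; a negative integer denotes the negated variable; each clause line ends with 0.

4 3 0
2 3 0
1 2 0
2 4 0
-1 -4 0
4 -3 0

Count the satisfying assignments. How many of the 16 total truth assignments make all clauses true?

Satisfying assignments:
  x1=F x2=T x3=F x4=T
  x1=F x2=T x3=T x4=T
Count: 2.

2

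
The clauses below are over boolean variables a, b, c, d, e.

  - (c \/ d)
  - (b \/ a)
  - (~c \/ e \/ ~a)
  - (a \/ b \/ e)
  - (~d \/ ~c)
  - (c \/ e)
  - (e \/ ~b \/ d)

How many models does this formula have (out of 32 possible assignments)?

6

The models are:
  a=0 b=1 c=0 d=1 e=1
  a=0 b=1 c=1 d=0 e=1
  a=1 b=0 c=0 d=1 e=1
  a=1 b=0 c=1 d=0 e=1
  a=1 b=1 c=0 d=1 e=1
  a=1 b=1 c=1 d=0 e=1
Count: 6.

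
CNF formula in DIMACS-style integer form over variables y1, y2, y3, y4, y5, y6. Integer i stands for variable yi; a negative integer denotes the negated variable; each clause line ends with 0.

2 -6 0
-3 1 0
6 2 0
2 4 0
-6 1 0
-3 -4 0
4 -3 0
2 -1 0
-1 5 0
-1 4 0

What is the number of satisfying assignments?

The models are:
  y1=0 y2=1 y3=0 y4=0 y5=0 y6=0
  y1=0 y2=1 y3=0 y4=0 y5=1 y6=0
  y1=0 y2=1 y3=0 y4=1 y5=0 y6=0
  y1=0 y2=1 y3=0 y4=1 y5=1 y6=0
  y1=1 y2=1 y3=0 y4=1 y5=1 y6=0
  y1=1 y2=1 y3=0 y4=1 y5=1 y6=1
That's 6 in total.

6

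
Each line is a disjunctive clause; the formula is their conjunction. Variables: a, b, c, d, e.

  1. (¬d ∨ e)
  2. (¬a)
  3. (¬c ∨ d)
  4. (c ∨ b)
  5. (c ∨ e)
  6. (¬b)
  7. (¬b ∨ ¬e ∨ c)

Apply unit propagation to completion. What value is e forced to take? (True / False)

(¬a) is a unit clause: a = False.
(¬b) is a unit clause: b = False.
In (b ∨ c), b is now false; c must hold, so c = True.
From (d ∨ ¬c) and c = True: d = True.
(¬d ∨ e) with d = True leaves only e, so e = True.

True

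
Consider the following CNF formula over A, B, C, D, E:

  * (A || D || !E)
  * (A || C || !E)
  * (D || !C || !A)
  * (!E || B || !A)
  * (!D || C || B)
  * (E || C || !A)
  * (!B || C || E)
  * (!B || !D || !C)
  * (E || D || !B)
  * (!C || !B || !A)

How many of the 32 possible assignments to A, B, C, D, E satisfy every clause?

7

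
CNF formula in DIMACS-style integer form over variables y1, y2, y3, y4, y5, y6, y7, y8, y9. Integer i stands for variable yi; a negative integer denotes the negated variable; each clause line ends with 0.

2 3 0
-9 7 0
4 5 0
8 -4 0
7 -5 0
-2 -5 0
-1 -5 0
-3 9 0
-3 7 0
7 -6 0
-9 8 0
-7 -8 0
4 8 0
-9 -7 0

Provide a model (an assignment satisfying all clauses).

y1=T, y2=T, y3=F, y4=T, y5=F, y6=F, y7=F, y8=T, y9=F

Pure literal: y6 appears only negated; assign y6 = False.
Branch on y1: take y1 = True.
  then y5 is forced to False.
  then y4 is forced to True.
  then y8 is forced to True.
  then y7 is forced to False.
  then y9 is forced to False.
  then y3 is forced to False.
  then y2 is forced to True.
Every clause has at least one true literal under this assignment.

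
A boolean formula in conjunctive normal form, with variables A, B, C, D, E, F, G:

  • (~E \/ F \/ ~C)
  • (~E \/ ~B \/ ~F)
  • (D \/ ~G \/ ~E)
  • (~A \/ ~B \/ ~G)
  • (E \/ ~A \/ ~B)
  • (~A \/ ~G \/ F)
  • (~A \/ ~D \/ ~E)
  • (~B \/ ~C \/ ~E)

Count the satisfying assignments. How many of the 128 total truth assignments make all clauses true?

60

Case analysis on E and A:
  E=T, A=T: remaining (B,C,D,F,G) ∈ {(F,F,F,F,F); (F,F,F,T,F); (F,T,F,T,F); (T,F,F,F,F)} — 4.
  E=T, A=F: 12 of the 32 assignments to (B,C,D,F,G) work.
  E=F, A=T: C, D free; 3 ways for (B,F,G) × 2^2 = 12.
  E=F, A=F: B, C, D, F, G free → 2^5 = 32.
Total: 4 + 12 + 12 + 32 = 60.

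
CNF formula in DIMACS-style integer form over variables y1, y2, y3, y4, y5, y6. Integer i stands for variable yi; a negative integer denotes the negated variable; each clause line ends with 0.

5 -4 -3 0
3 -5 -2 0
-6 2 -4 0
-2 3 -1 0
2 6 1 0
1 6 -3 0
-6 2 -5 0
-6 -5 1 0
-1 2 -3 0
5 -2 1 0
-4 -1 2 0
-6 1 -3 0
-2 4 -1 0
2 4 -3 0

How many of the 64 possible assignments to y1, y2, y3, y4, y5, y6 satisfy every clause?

6

The models are:
  y1=0 y2=0 y3=0 y4=0 y5=0 y6=1
  y1=1 y2=0 y3=0 y4=0 y5=0 y6=0
  y1=1 y2=0 y3=0 y4=0 y5=0 y6=1
  y1=1 y2=0 y3=0 y4=0 y5=1 y6=0
  y1=1 y2=1 y3=1 y4=1 y5=1 y6=0
  y1=1 y2=1 y3=1 y4=1 y5=1 y6=1
That's 6 in total.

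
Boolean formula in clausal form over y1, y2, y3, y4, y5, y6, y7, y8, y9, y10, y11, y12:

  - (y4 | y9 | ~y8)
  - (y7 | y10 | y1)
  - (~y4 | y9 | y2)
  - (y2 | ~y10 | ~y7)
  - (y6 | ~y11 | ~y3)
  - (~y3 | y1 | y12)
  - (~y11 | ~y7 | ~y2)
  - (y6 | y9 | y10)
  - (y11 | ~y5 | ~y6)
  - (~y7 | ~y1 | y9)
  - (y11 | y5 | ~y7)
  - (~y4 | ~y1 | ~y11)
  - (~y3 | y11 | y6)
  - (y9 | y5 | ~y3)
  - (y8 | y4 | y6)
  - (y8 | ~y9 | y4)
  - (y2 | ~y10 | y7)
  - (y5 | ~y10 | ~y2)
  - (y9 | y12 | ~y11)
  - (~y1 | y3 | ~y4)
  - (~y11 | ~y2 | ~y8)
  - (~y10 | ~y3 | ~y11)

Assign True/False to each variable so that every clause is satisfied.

y1 = 0, y2 = 0, y3 = 0, y4 = 1, y5 = 0, y6 = 0, y7 = 1, y8 = 1, y9 = 1, y10 = 0, y11 = 1, y12 = 0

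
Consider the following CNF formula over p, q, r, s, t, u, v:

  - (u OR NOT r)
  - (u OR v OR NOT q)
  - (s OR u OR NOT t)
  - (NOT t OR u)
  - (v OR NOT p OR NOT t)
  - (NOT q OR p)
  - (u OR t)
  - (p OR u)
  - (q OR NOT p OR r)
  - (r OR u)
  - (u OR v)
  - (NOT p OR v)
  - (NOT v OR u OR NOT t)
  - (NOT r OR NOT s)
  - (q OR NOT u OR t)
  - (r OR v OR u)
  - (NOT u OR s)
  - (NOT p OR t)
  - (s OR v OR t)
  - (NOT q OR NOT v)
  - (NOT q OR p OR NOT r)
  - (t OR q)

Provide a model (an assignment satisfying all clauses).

p=False, q=False, r=False, s=True, t=True, u=True, v=False

Check each clause:
  1. (u OR NOT r) — NOT r is true.
  2. (v OR NOT q OR u) — NOT q is true.
  3. (u OR s OR NOT t) — s is true.
  4. (NOT t OR u) — u is true.
  5. (NOT p OR v OR NOT t) — NOT p is true.
  6. (NOT q OR p) — NOT q is true.
  7. (u OR t) — t is true.
  8. (p OR u) — u is true.
  9. (NOT p OR r OR q) — NOT p is true.
  10. (u OR r) — u is true.
  11. (u OR v) — u is true.
  12. (v OR NOT p) — NOT p is true.
  13. (NOT t OR NOT v OR u) — NOT v is true.
  14. (NOT r OR NOT s) — NOT r is true.
  15. (t OR q OR NOT u) — t is true.
  16. (v OR r OR u) — u is true.
  17. (s OR NOT u) — s is true.
  18. (t OR NOT p) — t is true.
  19. (t OR s OR v) — s is true.
  20. (NOT v OR NOT q) — NOT v is true.
  21. (NOT q OR NOT r OR p) — NOT r is true.
  22. (q OR t) — t is true.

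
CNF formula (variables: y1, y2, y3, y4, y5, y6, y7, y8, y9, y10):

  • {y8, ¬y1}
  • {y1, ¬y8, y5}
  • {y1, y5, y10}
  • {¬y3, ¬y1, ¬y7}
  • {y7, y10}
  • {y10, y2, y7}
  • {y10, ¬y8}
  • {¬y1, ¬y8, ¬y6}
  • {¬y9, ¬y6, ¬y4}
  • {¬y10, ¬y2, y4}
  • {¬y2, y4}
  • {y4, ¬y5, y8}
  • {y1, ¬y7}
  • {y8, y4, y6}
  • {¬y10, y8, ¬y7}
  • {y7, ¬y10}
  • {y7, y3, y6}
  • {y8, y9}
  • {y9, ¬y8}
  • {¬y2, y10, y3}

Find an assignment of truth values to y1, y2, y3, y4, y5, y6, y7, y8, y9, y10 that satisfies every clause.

Branch on y1: take y1 = True.
  then y8 is forced to True.
  then y10 is forced to True.
  then y6 is forced to False.
  then y7 is forced to True.
  then y3 is forced to False.
  then y9 is forced to True.
Try y2 = False.
y4, y5 are now unconstrained; take y4 = False, y5 = False.
Every clause has at least one true literal under this assignment.
Check each clause:
  1. {¬y1, y8} — y8 is true.
  2. {¬y8, y5, y1} — y1 is true.
  3. {y1, y10, y5} — y1 is true.
  4. {¬y3, ¬y1, ¬y7} — ¬y3 is true.
  5. {y10, y7} — y10 is true.
  6. {y2, y10, y7} — y10 is true.
  7. {y10, ¬y8} — y10 is true.
  8. {¬y6, ¬y8, ¬y1} — ¬y6 is true.
  9. {¬y9, ¬y6, ¬y4} — ¬y6 is true.
  10. {y4, ¬y2, ¬y10} — ¬y2 is true.
  11. {¬y2, y4} — ¬y2 is true.
  12. {¬y5, y8, y4} — y8 is true.
  13. {y1, ¬y7} — y1 is true.
  14. {y6, y4, y8} — y8 is true.
  15. {¬y7, y8, ¬y10} — y8 is true.
  16. {y7, ¬y10} — y7 is true.
  17. {y6, y3, y7} — y7 is true.
  18. {y8, y9} — y8 is true.
  19. {y9, ¬y8} — y9 is true.
  20. {y10, y3, ¬y2} — y10 is true.

y1=True, y2=False, y3=False, y4=False, y5=False, y6=False, y7=True, y8=True, y9=True, y10=True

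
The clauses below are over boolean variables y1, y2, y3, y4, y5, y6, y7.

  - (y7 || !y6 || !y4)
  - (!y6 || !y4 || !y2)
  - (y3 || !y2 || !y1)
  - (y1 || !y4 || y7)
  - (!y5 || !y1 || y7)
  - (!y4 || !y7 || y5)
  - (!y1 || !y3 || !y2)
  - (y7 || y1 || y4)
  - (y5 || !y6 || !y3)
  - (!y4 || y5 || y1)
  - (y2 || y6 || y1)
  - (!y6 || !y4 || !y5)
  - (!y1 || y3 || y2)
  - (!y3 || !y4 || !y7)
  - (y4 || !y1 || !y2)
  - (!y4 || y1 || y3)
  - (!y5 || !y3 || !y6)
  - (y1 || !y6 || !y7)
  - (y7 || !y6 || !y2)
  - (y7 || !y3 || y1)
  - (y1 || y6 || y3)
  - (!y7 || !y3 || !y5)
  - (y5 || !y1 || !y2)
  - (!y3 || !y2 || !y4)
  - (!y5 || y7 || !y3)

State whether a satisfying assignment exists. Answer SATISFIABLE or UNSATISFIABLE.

SATISFIABLE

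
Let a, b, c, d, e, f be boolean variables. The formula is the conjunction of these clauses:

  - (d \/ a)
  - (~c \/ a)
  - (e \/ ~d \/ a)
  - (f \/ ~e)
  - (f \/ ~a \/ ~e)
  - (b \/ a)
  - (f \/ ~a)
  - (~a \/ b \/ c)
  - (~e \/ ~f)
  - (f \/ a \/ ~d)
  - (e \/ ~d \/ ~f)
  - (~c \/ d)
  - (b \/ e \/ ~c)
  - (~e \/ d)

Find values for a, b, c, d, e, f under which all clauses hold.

b occurs only positively in the remaining clauses — set b = True.
Try a = True.
  then f is forced to True.
  then e is forced to False.
  then d is forced to False.
  then c is forced to False.

a = 1, b = 1, c = 0, d = 0, e = 0, f = 1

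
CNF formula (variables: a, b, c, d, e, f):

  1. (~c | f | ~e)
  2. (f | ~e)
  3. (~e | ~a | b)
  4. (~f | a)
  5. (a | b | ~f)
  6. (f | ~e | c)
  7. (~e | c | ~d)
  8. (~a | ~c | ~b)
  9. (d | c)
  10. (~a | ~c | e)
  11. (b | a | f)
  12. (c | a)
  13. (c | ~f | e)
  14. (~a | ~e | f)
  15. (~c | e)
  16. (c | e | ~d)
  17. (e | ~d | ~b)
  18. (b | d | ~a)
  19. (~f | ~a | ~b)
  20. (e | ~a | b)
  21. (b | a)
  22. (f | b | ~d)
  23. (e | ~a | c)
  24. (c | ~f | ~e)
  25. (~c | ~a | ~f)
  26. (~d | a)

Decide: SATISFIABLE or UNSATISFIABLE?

a = True:
  e = True:
    propagation gives f=True, b=True; an empty clause results — contradiction.
  e = False:
    propagation gives c=False; an empty clause results — contradiction.
a = False:
  propagation gives f=False, e=False, b=True, c=True; an empty clause results — contradiction.
Every branch closes, so no satisfying assignment exists.

UNSATISFIABLE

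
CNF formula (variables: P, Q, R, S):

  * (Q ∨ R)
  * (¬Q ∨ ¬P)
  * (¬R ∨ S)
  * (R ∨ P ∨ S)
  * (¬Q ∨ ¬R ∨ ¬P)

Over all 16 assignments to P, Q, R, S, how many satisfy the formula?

4

Satisfying assignments:
  P=F Q=F R=T S=T
  P=F Q=T R=F S=T
  P=F Q=T R=T S=T
  P=T Q=F R=T S=T
Count: 4.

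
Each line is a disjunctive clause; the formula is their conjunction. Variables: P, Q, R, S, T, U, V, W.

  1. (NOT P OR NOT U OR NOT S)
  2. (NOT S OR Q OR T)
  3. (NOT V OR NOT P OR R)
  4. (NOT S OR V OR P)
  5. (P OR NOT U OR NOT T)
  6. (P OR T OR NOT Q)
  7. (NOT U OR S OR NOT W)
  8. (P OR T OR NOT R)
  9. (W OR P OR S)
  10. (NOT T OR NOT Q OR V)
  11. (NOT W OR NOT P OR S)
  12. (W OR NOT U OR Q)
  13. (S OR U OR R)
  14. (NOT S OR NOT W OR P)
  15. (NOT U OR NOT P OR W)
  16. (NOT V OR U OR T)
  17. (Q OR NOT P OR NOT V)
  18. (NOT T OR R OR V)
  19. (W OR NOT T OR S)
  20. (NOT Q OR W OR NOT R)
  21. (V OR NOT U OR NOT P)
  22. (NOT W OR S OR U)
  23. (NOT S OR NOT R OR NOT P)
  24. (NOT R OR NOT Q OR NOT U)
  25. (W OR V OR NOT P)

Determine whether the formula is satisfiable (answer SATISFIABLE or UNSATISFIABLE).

SATISFIABLE

Branch on P: take P = False.
The remaining clauses are satisfied by Q = False, R = True, S = True, T = True, U = False, V = True, W = False.
So P=False, Q=False, R=True, S=True, T=True, U=False, V=True, W=False is a satisfying assignment.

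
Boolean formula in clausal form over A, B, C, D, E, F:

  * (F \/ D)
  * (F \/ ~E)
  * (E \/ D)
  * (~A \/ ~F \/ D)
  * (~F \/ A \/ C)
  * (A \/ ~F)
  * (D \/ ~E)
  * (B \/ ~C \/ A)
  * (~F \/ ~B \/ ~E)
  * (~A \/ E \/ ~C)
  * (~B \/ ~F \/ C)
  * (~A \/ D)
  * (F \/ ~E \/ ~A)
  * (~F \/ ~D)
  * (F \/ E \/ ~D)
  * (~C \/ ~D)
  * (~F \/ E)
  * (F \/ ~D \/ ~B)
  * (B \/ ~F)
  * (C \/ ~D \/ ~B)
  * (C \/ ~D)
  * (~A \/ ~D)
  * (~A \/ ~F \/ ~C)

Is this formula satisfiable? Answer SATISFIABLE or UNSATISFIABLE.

F = True:
  propagation gives A=True, D=True; an empty clause results — contradiction.
F = False:
  propagation gives D=True, E=False; an empty clause results — contradiction.
Every branch closes, so no satisfying assignment exists.

UNSATISFIABLE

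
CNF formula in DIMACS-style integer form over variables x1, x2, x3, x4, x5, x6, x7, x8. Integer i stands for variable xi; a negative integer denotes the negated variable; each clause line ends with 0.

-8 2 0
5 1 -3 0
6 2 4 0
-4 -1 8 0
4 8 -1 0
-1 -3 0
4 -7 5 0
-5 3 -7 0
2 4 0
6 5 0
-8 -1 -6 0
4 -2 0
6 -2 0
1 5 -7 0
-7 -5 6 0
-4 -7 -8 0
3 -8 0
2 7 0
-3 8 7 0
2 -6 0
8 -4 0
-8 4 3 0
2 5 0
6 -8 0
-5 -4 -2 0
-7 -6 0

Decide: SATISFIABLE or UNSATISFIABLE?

UNSATISFIABLE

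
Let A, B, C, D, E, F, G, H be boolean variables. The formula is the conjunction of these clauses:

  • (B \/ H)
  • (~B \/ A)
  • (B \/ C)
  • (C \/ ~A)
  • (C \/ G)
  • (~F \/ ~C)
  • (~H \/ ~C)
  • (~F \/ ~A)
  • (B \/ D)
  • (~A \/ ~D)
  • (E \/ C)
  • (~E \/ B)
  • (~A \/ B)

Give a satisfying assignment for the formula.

A=True, B=True, C=True, D=False, E=False, F=False, G=True, H=False

Check each clause:
  1. (H \/ B) — B is true.
  2. (A \/ ~B) — A is true.
  3. (C \/ B) — B is true.
  4. (~A \/ C) — C is true.
  5. (C \/ G) — C is true.
  6. (~F \/ ~C) — ~F is true.
  7. (~H \/ ~C) — ~H is true.
  8. (~F \/ ~A) — ~F is true.
  9. (B \/ D) — B is true.
  10. (~A \/ ~D) — ~D is true.
  11. (E \/ C) — C is true.
  12. (B \/ ~E) — B is true.
  13. (~A \/ B) — B is true.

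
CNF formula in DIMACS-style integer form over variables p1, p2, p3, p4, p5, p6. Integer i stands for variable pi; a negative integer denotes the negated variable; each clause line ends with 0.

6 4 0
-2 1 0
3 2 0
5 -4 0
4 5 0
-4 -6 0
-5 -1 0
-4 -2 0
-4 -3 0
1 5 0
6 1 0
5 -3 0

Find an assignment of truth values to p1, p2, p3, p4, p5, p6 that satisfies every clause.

p1 = 0, p2 = 0, p3 = 1, p4 = 0, p5 = 1, p6 = 1

Branch on p1: take p1 = False.
  then p2 is forced to False.
  then p3 is forced to True.
  then p4 is forced to False.
  then p6 is forced to True.
  then p5 is forced to True.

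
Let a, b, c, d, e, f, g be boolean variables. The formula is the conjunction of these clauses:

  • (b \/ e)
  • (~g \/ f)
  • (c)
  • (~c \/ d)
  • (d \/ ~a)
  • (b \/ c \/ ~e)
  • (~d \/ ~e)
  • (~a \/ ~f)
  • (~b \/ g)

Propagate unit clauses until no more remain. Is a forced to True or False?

False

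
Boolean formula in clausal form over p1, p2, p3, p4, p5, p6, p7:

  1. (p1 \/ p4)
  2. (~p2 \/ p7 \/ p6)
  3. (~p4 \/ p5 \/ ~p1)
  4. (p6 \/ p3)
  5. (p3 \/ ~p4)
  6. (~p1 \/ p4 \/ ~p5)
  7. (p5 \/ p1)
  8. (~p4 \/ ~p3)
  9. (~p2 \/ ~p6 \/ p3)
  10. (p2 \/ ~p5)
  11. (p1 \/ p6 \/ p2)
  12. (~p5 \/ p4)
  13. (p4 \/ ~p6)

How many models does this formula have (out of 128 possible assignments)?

3

Satisfying assignments:
  p1=1 p2=0 p3=1 p4=0 p5=0 p6=0 p7=0
  p1=1 p2=0 p3=1 p4=0 p5=0 p6=0 p7=1
  p1=1 p2=1 p3=1 p4=0 p5=0 p6=0 p7=1
Count: 3.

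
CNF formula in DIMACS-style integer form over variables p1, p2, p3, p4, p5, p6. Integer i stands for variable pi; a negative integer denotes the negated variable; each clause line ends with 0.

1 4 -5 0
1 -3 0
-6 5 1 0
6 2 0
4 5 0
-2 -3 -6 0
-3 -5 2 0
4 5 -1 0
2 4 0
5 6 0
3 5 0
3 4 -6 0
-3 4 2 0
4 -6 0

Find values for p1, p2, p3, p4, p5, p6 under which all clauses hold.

Set p1 = True and propagate.
The remaining clauses are satisfied by p2 = True, p3 = False, p4 = False, p5 = True, p6 = False.

p1 = True  p2 = True  p3 = False  p4 = False  p5 = True  p6 = False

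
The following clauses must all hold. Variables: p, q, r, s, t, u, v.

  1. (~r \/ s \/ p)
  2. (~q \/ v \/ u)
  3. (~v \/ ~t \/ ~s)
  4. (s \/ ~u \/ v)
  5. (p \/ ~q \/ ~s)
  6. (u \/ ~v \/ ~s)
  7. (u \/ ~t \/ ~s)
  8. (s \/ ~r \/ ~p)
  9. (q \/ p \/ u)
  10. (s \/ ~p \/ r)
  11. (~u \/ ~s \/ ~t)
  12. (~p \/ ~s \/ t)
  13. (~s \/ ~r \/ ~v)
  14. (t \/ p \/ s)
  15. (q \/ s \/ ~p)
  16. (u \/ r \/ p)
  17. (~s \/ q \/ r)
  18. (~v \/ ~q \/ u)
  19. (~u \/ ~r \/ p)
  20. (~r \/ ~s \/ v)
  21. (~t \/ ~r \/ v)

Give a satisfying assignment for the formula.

p = False, q = False, r = False, s = False, t = True, u = True, v = True

Check each clause:
  1. (p \/ s \/ ~r) — ~r is true.
  2. (~q \/ u \/ v) — u is true.
  3. (~t \/ ~s \/ ~v) — ~s is true.
  4. (~u \/ s \/ v) — v is true.
  5. (~q \/ ~s \/ p) — ~s is true.
  6. (~s \/ u \/ ~v) — ~s is true.
  7. (u \/ ~s \/ ~t) — ~s is true.
  8. (~p \/ s \/ ~r) — ~r is true.
  9. (q \/ u \/ p) — u is true.
  10. (r \/ s \/ ~p) — ~p is true.
  11. (~t \/ ~u \/ ~s) — ~s is true.
  12. (t \/ ~p \/ ~s) — ~s is true.
  13. (~s \/ ~r \/ ~v) — ~s is true.
  14. (p \/ s \/ t) — t is true.
  15. (~p \/ q \/ s) — ~p is true.
  16. (p \/ u \/ r) — u is true.
  17. (~s \/ r \/ q) — ~s is true.
  18. (~v \/ ~q \/ u) — ~q is true.
  19. (p \/ ~r \/ ~u) — ~r is true.
  20. (~s \/ v \/ ~r) — ~s is true.
  21. (v \/ ~t \/ ~r) — ~r is true.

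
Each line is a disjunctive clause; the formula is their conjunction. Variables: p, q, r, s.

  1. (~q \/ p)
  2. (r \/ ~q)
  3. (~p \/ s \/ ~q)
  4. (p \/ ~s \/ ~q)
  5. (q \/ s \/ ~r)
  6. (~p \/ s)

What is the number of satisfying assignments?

Satisfying assignments:
  p=0 q=0 r=0 s=0
  p=0 q=0 r=0 s=1
  p=0 q=0 r=1 s=1
  p=1 q=0 r=0 s=1
  p=1 q=0 r=1 s=1
  p=1 q=1 r=1 s=1
Count: 6.

6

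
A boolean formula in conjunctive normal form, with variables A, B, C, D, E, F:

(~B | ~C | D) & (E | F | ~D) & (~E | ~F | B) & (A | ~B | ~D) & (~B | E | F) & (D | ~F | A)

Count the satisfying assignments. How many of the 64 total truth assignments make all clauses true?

Split on B, then D.
  B=1, D=1: C free; 3 ways for (A,E,F) × 2^1 = 6.
  B=1, D=0: remaining (A,C,E,F) ∈ {(0,0,1,0); (1,0,0,1); (1,0,1,0); (1,0,1,1)} — 4.
  B=0, D=1: A, C free; 2 ways for (E,F) × 2^2 = 8.
  B=0, D=0: C free; 5 ways for (A,E,F) × 2^1 = 10.
Total: 6 + 4 + 8 + 10 = 28.

28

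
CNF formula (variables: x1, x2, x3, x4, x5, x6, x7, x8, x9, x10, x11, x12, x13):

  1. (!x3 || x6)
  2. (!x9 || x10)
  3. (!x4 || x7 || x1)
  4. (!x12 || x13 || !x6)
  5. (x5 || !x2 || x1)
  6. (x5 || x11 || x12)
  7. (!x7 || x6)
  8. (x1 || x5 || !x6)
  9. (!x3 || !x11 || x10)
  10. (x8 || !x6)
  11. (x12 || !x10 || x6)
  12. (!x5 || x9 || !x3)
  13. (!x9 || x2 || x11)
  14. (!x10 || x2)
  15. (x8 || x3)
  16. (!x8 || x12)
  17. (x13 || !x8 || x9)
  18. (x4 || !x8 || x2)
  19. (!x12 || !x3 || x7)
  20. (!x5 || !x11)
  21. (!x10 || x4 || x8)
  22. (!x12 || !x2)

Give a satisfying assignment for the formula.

x1 occurs only positively in the remaining clauses — set x1 = True.
Pure literal: x13 appears only positively; assign x13 = True.
Branch on x2: take x2 = False.
  then x10 is forced to False.
  then x9 is forced to False.
Branch on x3: take x3 = True.
  then x6 is forced to True.
  then x11 is forced to False.
  then x8 is forced to True.
  then x5 is forced to False.
  then x12 is forced to True.
  then x4 is forced to True.
  then x7 is forced to True.
Check each clause:
  1. (!x3 || x6) — x6 is true.
  2. (x10 || !x9) — !x9 is true.
  3. (x7 || x1 || !x4) — x1 is true.
  4. (!x6 || x13 || !x12) — x13 is true.
  5. (!x2 || x1 || x5) — x1 is true.
  6. (x11 || x12 || x5) — x12 is true.
  7. (x6 || !x7) — x6 is true.
  8. (x1 || x5 || !x6) — x1 is true.
  9. (!x3 || !x11 || x10) — !x11 is true.
  10. (x8 || !x6) — x8 is true.
  11. (x12 || x6 || !x10) — x12 is true.
  12. (!x3 || x9 || !x5) — !x5 is true.
  13. (!x9 || x11 || x2) — !x9 is true.
  14. (x2 || !x10) — !x10 is true.
  15. (x3 || x8) — x8 is true.
  16. (x12 || !x8) — x12 is true.
  17. (x9 || x13 || !x8) — x13 is true.
  18. (x4 || !x8 || x2) — x4 is true.
  19. (!x3 || x7 || !x12) — x7 is true.
  20. (!x11 || !x5) — !x5 is true.
  21. (!x10 || x8 || x4) — x8 is true.
  22. (!x2 || !x12) — !x2 is true.

x1 = T  x2 = F  x3 = T  x4 = T  x5 = F  x6 = T  x7 = T  x8 = T  x9 = F  x10 = F  x11 = F  x12 = T  x13 = T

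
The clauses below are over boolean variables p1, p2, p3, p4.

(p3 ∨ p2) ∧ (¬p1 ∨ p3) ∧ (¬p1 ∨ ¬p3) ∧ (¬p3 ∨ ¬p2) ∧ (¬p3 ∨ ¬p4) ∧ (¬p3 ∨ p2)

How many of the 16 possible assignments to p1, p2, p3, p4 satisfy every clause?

Satisfying assignments:
  p1=0 p2=1 p3=0 p4=0
  p1=0 p2=1 p3=0 p4=1
Count: 2.

2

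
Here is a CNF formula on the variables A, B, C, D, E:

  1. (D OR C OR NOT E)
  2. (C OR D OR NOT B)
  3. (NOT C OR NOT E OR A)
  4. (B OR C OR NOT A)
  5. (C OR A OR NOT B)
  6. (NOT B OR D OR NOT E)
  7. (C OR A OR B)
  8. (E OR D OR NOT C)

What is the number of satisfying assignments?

9

Split on C, then B.
  C=T, B=T: remaining (A,D,E) ∈ {(F,T,F); (T,T,F); (T,T,T)} — 3.
  C=T, B=F: remaining (A,D,E) ∈ {(F,T,F); (T,F,T); (T,T,F); (T,T,T)} — 4.
  C=F, B=T: remaining (A,D,E) ∈ {(T,T,F); (T,T,T)} — 2.
  C=F, B=F: a clause becomes empty — 0.
Total: 3 + 4 + 2 + 0 = 9.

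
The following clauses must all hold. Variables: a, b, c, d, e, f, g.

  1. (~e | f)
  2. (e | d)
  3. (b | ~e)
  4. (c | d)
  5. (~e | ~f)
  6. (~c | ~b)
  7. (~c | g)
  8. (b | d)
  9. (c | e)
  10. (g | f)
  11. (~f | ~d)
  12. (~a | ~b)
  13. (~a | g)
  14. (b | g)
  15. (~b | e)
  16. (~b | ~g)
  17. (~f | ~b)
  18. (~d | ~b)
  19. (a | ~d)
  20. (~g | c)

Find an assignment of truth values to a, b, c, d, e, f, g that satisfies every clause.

Set a = True and propagate.
  then b is forced to False.
  then e is forced to False.
  then d is forced to True.
  then c is forced to True.
  then g is forced to True.
  then f is forced to False.
Every clause has at least one true literal under this assignment.
Check each clause:
  1. (~e | f) — ~e is true.
  2. (d | e) — d is true.
  3. (b | ~e) — ~e is true.
  4. (d | c) — c is true.
  5. (~f | ~e) — ~f is true.
  6. (~c | ~b) — ~b is true.
  7. (~c | g) — g is true.
  8. (b | d) — d is true.
  9. (c | e) — c is true.
  10. (f | g) — g is true.
  11. (~f | ~d) — ~f is true.
  12. (~b | ~a) — ~b is true.
  13. (~a | g) — g is true.
  14. (b | g) — g is true.
  15. (e | ~b) — ~b is true.
  16. (~g | ~b) — ~b is true.
  17. (~f | ~b) — ~f is true.
  18. (~b | ~d) — ~b is true.
  19. (~d | a) — a is true.
  20. (c | ~g) — c is true.

a=T, b=F, c=T, d=T, e=F, f=F, g=T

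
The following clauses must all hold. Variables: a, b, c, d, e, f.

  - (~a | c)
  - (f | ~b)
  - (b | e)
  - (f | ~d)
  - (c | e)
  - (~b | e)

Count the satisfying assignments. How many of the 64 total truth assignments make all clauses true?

15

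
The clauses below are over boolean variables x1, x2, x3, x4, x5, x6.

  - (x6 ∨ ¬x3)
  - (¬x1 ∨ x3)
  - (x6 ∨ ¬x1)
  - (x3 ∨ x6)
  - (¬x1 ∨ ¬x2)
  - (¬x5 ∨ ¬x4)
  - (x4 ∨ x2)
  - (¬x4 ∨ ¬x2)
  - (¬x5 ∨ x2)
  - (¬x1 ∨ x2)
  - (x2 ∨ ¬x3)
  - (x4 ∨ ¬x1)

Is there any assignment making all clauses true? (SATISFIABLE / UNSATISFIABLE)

SATISFIABLE

x1 occurs only negated in the remaining clauses — set x1 = False.
x5 occurs only negated in the remaining clauses — set x5 = False.
Branch on x2: take x2 = False.
  then x4 is forced to True.
  then x3 is forced to False.
  then x6 is forced to True.
So x1=False, x2=False, x3=False, x4=True, x5=False, x6=True is a satisfying assignment.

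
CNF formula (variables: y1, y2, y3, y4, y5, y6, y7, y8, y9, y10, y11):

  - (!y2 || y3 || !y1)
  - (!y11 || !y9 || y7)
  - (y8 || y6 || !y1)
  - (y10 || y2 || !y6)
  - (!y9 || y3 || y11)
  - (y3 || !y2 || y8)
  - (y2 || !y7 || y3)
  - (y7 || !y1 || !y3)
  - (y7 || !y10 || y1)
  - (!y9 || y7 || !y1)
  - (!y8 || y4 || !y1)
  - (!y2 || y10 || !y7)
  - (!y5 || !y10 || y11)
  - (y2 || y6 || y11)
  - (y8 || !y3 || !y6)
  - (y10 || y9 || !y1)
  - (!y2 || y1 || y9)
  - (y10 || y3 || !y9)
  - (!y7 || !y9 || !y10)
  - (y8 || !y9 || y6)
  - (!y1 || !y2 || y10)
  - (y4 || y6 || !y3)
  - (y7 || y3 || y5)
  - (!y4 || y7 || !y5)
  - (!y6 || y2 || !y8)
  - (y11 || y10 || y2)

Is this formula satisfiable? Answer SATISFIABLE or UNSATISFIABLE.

SATISFIABLE

Try y1 = False.
Set y2 = True and propagate.
  then y9 is forced to True.
Branch on y3: take y3 = True.
The remaining clauses are satisfied by y4 = True, y5 = False, y6 = True, y7 = False, y8 = True, y10 = False, y11 = False.
So y1 = False, y2 = True, y3 = True, y4 = True, y5 = False, y6 = True, y7 = False, y8 = True, y9 = True, y10 = False, y11 = False is a satisfying assignment.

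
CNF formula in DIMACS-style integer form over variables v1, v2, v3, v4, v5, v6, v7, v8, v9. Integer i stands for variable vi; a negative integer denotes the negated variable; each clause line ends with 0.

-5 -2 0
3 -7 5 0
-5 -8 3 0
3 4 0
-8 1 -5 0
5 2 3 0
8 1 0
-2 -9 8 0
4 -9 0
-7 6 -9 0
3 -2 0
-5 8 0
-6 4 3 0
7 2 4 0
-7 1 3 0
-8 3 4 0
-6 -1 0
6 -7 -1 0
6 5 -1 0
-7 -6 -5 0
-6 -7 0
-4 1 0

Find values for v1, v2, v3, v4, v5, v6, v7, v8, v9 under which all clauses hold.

v1=1  v2=0  v3=1  v4=1  v5=1  v6=0  v7=0  v8=1  v9=1

Check each clause:
  1. {¬v5, ¬v2} — ¬v2 is true.
  2. {v5, ¬v7, v3} — ¬v7 is true.
  3. {v3, ¬v5, ¬v8} — v3 is true.
  4. {v3, v4} — v3 is true.
  5. {¬v8, v1, ¬v5} — v1 is true.
  6. {v2, v3, v5} — v3 is true.
  7. {v1, v8} — v8 is true.
  8. {v8, ¬v2, ¬v9} — v8 is true.
  9. {¬v9, v4} — v4 is true.
  10. {v6, ¬v7, ¬v9} — ¬v7 is true.
  11. {v3, ¬v2} — v3 is true.
  12. {¬v5, v8} — v8 is true.
  13. {v4, v3, ¬v6} — ¬v6 is true.
  14. {v4, v2, v7} — v4 is true.
  15. {v3, ¬v7, v1} — ¬v7 is true.
  16. {v3, ¬v8, v4} — v3 is true.
  17. {¬v6, ¬v1} — ¬v6 is true.
  18. {v6, ¬v1, ¬v7} — ¬v7 is true.
  19. {¬v1, v6, v5} — v5 is true.
  20. {¬v7, ¬v5, ¬v6} — ¬v7 is true.
  21. {¬v6, ¬v7} — ¬v7 is true.
  22. {v1, ¬v4} — v1 is true.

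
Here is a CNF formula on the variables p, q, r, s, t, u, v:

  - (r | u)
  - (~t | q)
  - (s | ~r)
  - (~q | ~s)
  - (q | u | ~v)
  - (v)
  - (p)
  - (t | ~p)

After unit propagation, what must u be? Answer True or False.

True

(v) is a unit clause: v = True.
Unit clause (p) sets p = True.
(~p | t): since p = True, the clause reduces to (t). t = True.
(~t | q): since t = True, the clause reduces to (q). q = True.
(~q | ~s) with q = True leaves only ~s, so s = False.
In (~r | s), s is now false; ~r must hold, so r = False.
From (r | u) and r = False: u = True.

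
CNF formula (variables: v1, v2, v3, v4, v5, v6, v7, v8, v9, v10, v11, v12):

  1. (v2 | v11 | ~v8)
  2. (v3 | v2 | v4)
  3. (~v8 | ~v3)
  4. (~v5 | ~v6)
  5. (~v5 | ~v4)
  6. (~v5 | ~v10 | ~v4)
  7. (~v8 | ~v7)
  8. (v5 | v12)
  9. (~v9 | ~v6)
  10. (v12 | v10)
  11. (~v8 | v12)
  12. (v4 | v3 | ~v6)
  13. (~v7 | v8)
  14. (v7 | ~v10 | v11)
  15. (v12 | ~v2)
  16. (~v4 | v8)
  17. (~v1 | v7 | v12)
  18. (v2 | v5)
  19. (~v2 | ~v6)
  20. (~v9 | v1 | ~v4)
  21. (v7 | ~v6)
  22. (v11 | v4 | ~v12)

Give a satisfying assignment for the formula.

v1=F, v2=T, v3=F, v4=F, v5=T, v6=F, v7=F, v8=T, v9=F, v10=F, v11=T, v12=T

Check each clause:
  1. (v11 | ~v8 | v2) — v2 is true.
  2. (v3 | v4 | v2) — v2 is true.
  3. (~v3 | ~v8) — ~v3 is true.
  4. (~v6 | ~v5) — ~v6 is true.
  5. (~v4 | ~v5) — ~v4 is true.
  6. (~v4 | ~v5 | ~v10) — ~v4 is true.
  7. (~v7 | ~v8) — ~v7 is true.
  8. (v5 | v12) — v12 is true.
  9. (~v6 | ~v9) — ~v6 is true.
  10. (v10 | v12) — v12 is true.
  11. (v12 | ~v8) — v12 is true.
  12. (v3 | ~v6 | v4) — ~v6 is true.
  13. (v8 | ~v7) — v8 is true.
  14. (v7 | ~v10 | v11) — v11 is true.
  15. (~v2 | v12) — v12 is true.
  16. (~v4 | v8) — v8 is true.
  17. (v7 | v12 | ~v1) — v12 is true.
  18. (v2 | v5) — v2 is true.
  19. (~v2 | ~v6) — ~v6 is true.
  20. (~v4 | ~v9 | v1) — ~v4 is true.
  21. (v7 | ~v6) — ~v6 is true.
  22. (v11 | ~v12 | v4) — v11 is true.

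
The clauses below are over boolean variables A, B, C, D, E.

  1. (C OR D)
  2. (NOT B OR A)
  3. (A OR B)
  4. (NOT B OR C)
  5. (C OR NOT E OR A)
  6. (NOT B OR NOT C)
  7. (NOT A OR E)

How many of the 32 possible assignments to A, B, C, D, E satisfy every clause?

3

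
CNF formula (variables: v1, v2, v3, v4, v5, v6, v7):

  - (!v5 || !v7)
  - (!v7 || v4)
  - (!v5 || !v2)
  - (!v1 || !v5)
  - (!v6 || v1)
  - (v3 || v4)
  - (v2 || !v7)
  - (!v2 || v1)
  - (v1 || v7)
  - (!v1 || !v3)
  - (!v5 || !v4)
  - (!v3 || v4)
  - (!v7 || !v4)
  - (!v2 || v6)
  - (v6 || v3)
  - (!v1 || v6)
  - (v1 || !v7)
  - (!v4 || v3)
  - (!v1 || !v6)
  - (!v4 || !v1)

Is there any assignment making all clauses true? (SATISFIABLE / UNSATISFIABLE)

v1 = True:
  propagation gives v5=False, v3=False, v4=True; an empty clause results — contradiction.
v1 = False:
  propagation gives v6=False, v2=False, v7=False; an empty clause results — contradiction.
Every branch closes, so no satisfying assignment exists.

UNSATISFIABLE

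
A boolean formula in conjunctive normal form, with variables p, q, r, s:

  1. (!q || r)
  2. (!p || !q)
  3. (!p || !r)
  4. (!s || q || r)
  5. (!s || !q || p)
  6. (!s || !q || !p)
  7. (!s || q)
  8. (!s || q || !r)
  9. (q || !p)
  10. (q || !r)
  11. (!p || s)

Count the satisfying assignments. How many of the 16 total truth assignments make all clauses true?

2

Satisfying assignments:
  p=F q=F r=F s=F
  p=F q=T r=T s=F
Count: 2.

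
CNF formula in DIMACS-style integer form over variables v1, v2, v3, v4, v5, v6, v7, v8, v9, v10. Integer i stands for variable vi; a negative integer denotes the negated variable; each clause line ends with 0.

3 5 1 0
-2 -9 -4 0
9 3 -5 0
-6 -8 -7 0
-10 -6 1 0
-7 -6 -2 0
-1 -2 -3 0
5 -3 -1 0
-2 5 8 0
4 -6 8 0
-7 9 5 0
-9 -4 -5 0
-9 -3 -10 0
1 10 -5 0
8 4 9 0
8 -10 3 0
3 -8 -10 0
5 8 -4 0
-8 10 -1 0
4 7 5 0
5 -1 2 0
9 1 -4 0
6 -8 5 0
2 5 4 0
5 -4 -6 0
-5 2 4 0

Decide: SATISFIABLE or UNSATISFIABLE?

Branch on v1: take v1 = True.
For the remaining variables, v2 = False, v3 = True, v4 = True, v5 = True, v6 = True, v7 = True, v8 = False, v9 = False, v10 = True works.
Every clause has at least one true literal under this assignment.
So v1=T, v2=F, v3=T, v4=T, v5=T, v6=T, v7=T, v8=F, v9=F, v10=T is a satisfying assignment.

SATISFIABLE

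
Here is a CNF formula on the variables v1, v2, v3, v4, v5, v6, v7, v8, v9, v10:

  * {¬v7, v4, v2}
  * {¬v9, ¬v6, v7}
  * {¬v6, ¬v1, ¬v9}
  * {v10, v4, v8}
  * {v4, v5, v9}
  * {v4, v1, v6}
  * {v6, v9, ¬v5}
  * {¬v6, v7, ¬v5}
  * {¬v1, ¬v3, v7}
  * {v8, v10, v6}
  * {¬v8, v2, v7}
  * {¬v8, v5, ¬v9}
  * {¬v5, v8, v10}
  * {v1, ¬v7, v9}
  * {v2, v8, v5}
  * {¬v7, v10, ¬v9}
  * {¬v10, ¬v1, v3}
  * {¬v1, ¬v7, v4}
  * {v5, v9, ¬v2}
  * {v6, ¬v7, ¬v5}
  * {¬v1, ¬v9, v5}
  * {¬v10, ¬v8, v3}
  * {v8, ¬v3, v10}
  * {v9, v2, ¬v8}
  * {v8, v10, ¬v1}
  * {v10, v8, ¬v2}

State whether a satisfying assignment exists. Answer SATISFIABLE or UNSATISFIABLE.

Set v1 = False and propagate.
For the remaining variables, v2 = True, v3 = False, v4 = False, v5 = False, v6 = True, v7 = True, v8 = False, v9 = True, v10 = True works.
So v1=0  v2=1  v3=0  v4=0  v5=0  v6=1  v7=1  v8=0  v9=1  v10=1 is a satisfying assignment.

SATISFIABLE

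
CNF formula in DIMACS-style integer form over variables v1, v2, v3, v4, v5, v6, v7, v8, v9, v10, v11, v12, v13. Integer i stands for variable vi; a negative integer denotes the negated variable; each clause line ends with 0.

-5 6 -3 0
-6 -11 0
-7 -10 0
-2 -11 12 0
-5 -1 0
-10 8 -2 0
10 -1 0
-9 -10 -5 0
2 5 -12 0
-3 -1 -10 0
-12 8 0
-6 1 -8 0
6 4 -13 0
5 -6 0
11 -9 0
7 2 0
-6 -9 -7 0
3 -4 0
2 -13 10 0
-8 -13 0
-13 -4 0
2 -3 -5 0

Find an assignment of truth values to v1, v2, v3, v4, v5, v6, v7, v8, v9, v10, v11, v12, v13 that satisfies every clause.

v1=False  v2=True  v3=True  v4=True  v5=False  v6=False  v7=True  v8=True  v9=False  v10=False  v11=True  v12=True  v13=False

Check each clause:
  1. (v6 || !v5 || !v3) — !v5 is true.
  2. (!v11 || !v6) — !v6 is true.
  3. (!v7 || !v10) — !v10 is true.
  4. (!v2 || v12 || !v11) — v12 is true.
  5. (!v5 || !v1) — !v5 is true.
  6. (!v10 || !v2 || v8) — v8 is true.
  7. (v10 || !v1) — !v1 is true.
  8. (!v10 || !v9 || !v5) — !v5 is true.
  9. (v5 || !v12 || v2) — v2 is true.
  10. (!v3 || !v1 || !v10) — !v1 is true.
  11. (!v12 || v8) — v8 is true.
  12. (v1 || !v8 || !v6) — !v6 is true.
  13. (v4 || v6 || !v13) — !v13 is true.
  14. (!v6 || v5) — !v6 is true.
  15. (v11 || !v9) — v11 is true.
  16. (v2 || v7) — v2 is true.
  17. (!v6 || !v7 || !v9) — !v6 is true.
  18. (!v4 || v3) — v3 is true.
  19. (v10 || v2 || !v13) — v2 is true.
  20. (!v13 || !v8) — !v13 is true.
  21. (!v4 || !v13) — !v13 is true.
  22. (!v5 || v2 || !v3) — v2 is true.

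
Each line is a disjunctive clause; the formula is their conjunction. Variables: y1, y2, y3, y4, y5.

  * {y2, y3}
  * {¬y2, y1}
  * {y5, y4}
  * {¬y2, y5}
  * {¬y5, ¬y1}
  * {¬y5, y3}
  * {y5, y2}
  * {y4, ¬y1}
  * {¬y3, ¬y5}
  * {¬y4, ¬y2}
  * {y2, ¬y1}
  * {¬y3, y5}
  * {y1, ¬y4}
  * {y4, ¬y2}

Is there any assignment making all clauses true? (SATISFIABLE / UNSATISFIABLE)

UNSATISFIABLE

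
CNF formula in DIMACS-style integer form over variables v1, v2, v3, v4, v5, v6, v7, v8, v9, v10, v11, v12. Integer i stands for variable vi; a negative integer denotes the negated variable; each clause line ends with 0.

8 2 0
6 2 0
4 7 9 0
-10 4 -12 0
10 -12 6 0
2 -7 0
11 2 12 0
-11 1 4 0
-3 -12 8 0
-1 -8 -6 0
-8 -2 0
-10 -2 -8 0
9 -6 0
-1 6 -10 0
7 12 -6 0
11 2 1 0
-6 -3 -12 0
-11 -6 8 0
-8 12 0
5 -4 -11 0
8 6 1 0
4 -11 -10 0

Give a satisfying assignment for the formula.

Pure literal: v9 appears only positively; assign v9 = True.
Try v1 = False.
For the remaining variables, v2 = True, v3 = True, v4 = False, v5 = False, v6 = True, v7 = True, v8 = False, v10 = False, v11 = False, v12 = False works.
Every clause has at least one true literal under this assignment.
Check each clause:
  1. {v8, v2} — v2 is true.
  2. {v2, v6} — v2 is true.
  3. {v9, v4, v7} — v9 is true.
  4. {v4, ¬v10, ¬v12} — ¬v12 is true.
  5. {¬v12, v6, v10} — ¬v12 is true.
  6. {¬v7, v2} — v2 is true.
  7. {v12, v11, v2} — v2 is true.
  8. {v1, v4, ¬v11} — ¬v11 is true.
  9. {v8, ¬v3, ¬v12} — ¬v12 is true.
  10. {¬v8, ¬v1, ¬v6} — ¬v8 is true.
  11. {¬v8, ¬v2} — ¬v8 is true.
  12. {¬v10, ¬v8, ¬v2} — ¬v8 is true.
  13. {¬v6, v9} — v9 is true.
  14. {v6, ¬v10, ¬v1} — ¬v10 is true.
  15. {¬v6, v12, v7} — v7 is true.
  16. {v2, v1, v11} — v2 is true.
  17. {¬v12, ¬v3, ¬v6} — ¬v12 is true.
  18. {¬v11, ¬v6, v8} — ¬v11 is true.
  19. {v12, ¬v8} — ¬v8 is true.
  20. {¬v11, ¬v4, v5} — ¬v11 is true.
  21. {v1, v6, v8} — v6 is true.
  22. {v4, ¬v10, ¬v11} — ¬v11 is true.

v1=False, v2=True, v3=True, v4=False, v5=False, v6=True, v7=True, v8=False, v9=True, v10=False, v11=False, v12=False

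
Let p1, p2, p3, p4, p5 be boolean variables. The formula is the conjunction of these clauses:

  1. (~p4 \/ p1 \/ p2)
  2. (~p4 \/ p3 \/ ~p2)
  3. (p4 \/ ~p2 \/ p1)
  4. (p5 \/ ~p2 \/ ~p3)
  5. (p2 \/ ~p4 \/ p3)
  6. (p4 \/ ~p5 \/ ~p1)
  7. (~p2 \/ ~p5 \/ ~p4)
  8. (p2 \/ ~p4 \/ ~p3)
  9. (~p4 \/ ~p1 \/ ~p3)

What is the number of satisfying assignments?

7

Satisfying assignments:
  p1=0 p2=0 p3=0 p4=0 p5=0
  p1=0 p2=0 p3=0 p4=0 p5=1
  p1=0 p2=0 p3=1 p4=0 p5=0
  p1=0 p2=0 p3=1 p4=0 p5=1
  p1=1 p2=0 p3=0 p4=0 p5=0
  p1=1 p2=0 p3=1 p4=0 p5=0
  p1=1 p2=1 p3=0 p4=0 p5=0
That's 7 in total.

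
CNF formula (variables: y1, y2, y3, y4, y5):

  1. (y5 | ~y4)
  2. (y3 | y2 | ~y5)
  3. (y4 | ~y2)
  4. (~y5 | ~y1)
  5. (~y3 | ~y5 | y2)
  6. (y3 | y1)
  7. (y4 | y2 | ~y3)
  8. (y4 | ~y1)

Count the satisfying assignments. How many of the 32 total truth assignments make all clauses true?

Satisfying assignments:
  y1=0 y2=1 y3=1 y4=1 y5=1
That's 1 in total.

1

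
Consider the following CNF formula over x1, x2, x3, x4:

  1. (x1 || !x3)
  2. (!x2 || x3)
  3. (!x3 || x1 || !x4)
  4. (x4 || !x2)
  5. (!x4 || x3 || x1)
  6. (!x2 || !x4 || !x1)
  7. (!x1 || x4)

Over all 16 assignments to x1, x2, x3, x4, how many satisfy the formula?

Satisfying assignments:
  x1=0 x2=0 x3=0 x4=0
  x1=1 x2=0 x3=0 x4=1
  x1=1 x2=0 x3=1 x4=1
Count: 3.

3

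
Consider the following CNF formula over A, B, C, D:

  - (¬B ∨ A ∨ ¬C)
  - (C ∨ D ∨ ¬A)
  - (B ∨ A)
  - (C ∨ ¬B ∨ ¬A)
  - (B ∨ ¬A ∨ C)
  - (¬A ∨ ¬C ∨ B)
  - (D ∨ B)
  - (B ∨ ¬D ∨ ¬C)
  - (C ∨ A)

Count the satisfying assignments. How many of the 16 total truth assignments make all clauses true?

The models are:
  A=1 B=1 C=1 D=0
  A=1 B=1 C=1 D=1
Count: 2.

2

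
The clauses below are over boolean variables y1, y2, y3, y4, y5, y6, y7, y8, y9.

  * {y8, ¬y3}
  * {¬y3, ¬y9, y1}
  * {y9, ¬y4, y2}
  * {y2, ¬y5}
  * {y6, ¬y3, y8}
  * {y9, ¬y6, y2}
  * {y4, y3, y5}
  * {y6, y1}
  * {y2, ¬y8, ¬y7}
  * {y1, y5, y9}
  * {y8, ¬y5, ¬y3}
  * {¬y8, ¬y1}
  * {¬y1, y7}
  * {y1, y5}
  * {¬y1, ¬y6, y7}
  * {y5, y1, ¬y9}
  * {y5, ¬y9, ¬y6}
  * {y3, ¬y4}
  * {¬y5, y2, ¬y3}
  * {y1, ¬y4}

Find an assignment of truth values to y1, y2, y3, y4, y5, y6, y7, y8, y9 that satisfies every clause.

Pure literal: y2 appears only positively; assign y2 = True.
Try y1 = False.
  then y6 is forced to True.
  then y5 is forced to True.
  then y4 is forced to False.
The remaining clauses are satisfied by y3 = True, y7 = False, y8 = True, y9 = False.
Check each clause:
  1. {y8, ¬y3} — y8 is true.
  2. {¬y3, y1, ¬y9} — ¬y9 is true.
  3. {y9, y2, ¬y4} — y2 is true.
  4. {y2, ¬y5} — y2 is true.
  5. {y8, ¬y3, y6} — y8 is true.
  6. {y2, y9, ¬y6} — y2 is true.
  7. {y3, y4, y5} — y3 is true.
  8. {y1, y6} — y6 is true.
  9. {¬y7, y2, ¬y8} — ¬y7 is true.
  10. {y1, y9, y5} — y5 is true.
  11. {¬y3, ¬y5, y8} — y8 is true.
  12. {¬y1, ¬y8} — ¬y1 is true.
  13. {y7, ¬y1} — ¬y1 is true.
  14. {y5, y1} — y5 is true.
  15. {¬y6, y7, ¬y1} — ¬y1 is true.
  16. {¬y9, y1, y5} — y5 is true.
  17. {y5, ¬y9, ¬y6} — y5 is true.
  18. {y3, ¬y4} — y3 is true.
  19. {¬y3, ¬y5, y2} — y2 is true.
  20. {¬y4, y1} — ¬y4 is true.

y1=F, y2=T, y3=T, y4=F, y5=T, y6=T, y7=F, y8=T, y9=F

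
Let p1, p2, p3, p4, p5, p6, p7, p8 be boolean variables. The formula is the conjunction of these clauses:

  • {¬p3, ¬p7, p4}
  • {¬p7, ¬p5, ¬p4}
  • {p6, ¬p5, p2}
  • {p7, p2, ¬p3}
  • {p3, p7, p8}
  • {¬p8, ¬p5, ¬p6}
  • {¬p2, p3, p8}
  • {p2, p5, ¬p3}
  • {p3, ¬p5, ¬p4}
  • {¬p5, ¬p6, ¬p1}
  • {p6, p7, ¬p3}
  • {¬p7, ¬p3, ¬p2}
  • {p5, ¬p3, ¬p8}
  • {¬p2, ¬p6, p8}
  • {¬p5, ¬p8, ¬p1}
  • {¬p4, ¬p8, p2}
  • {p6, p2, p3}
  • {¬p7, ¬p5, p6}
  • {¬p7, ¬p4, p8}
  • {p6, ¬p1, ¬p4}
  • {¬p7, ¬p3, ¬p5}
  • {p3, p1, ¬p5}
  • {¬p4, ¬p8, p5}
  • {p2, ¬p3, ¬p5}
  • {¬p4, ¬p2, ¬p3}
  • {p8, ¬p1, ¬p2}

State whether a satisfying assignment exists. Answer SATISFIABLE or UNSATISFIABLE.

SATISFIABLE

Branch on p1: take p1 = False.
Set p2 = True and propagate.
The remaining clauses are satisfied by p3 = False, p4 = False, p5 = False, p6 = False, p7 = False, p8 = True.
Every clause has at least one true literal under this assignment.
So p1=F, p2=T, p3=F, p4=F, p5=F, p6=F, p7=F, p8=T is a satisfying assignment.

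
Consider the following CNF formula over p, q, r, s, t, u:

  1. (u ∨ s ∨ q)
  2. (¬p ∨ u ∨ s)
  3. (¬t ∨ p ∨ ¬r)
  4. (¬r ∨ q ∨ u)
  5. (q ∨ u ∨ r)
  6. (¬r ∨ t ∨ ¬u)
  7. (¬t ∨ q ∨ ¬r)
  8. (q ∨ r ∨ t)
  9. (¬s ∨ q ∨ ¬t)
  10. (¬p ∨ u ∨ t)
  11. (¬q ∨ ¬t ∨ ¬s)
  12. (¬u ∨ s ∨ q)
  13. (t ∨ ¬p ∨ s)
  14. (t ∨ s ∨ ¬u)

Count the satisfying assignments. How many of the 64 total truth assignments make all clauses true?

10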